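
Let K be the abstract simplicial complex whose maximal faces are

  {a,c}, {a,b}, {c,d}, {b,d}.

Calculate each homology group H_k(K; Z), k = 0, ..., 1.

H_0 ≅ Z,  H_1 ≅ Z.

K has 4 vertices, 4 edges.
rank ∂_0 = 0, rank ∂_1 = 3 ⇒ b_0 = 4 − 0 − 3 = 1; all invariant factors of ∂_1 are 1 so no torsion. So H_0 ≅ Z.
rank ∂_1 = 3, rank ∂_2 = 0 ⇒ b_1 = 4 − 3 − 0 = 1. So H_1 ≅ Z.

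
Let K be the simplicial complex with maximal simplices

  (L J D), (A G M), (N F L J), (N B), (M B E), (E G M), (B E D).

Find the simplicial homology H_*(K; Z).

H_0 ≅ Z,  H_1 ≅ Z,  H_2 = 0,  H_3 = 0.

Order the vertices as A < B < D < E < F < G < J < L < M < N. Listing each simplex with vertices in this order, K has dimension 3 with simplices:

  0-simplices (10): A, B, D, E, F, G, J, L, M, N
  1-simplices (18): AG, AM, BD, BE, BM, BN, DE, DJ, DL, EG, EM, FJ, FL, FN, GM, JL, JN, LN
  2-simplices (9): AGM, BDE, BEM, DJL, EGM, FJL, FJN, FLN, JLN
  3-simplices (1): FJLN

so the chain groups are C_0 ≅ Z^10, C_1 ≅ Z^18, C_2 ≅ Z^9, C_3 ≅ Z^1.

Boundary ∂_1: C_1 → C_0 maps an edge to its endpoints' difference, ∂[p,q] = q − p. For instance
  ∂DE = E − D.
This gives a 10×18 integer matrix of rank 9; reducing to Smith normal form yields diagonal entries (1,1,1,1,1,1,1,1,1).

∂_2: C_2 → C_1 maps a triangle to the signed sum of its edges. For instance
  ∂DJL = JL − DL + DJ,
  ∂BEM = EM − BM + BE.
As a 18×9 matrix over Z this has rank 8, with invariant factors (1,1,1,1,1,1,1,1).

∂_3: C_3 → C_2 sends each 3-simplex σ to the alternating sum Σ_i (−1)^i (σ with its i-th vertex removed). For instance
  ∂FJLN = JLN − FLN + FJN − FJL.
The resulting 9×1 matrix has rank 1, and its Smith normal form has invariant factors (1).

Computing H_k = (kernel of ∂_k) / (image of ∂_{k+1}):

  H_0: rank C_0 − rank ∂_1 = 10 − 9 = 1, and the invariant factors of ∂_1 are all 1, so H_0 ≅ Z.
  H_1: rank ker ∂_1 − rank ∂_2 = (18 − 9) − 8 = 1, and the invariant factors of ∂_2 are all 1, so H_1 ≅ Z.
  H_2: rank ker ∂_2 − rank ∂_3 = (9 − 8) − 1 = 0, and the invariant factors of ∂_3 are all 1, so H_2 ≅ 0.
  H_3: rank ker ∂_3 − rank ∂_4 = (1 − 1) − 0 = 0, and there is no ∂_4, so H_3 ≅ 0.

As a check, the Euler characteristic is 10 − 18 + 9 − 1 = 0, which agrees with 1 − 1 + 0 − 0 = 0.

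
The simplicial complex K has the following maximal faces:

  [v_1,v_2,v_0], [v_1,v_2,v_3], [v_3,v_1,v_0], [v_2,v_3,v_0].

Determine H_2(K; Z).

Fix the vertex order v_0 < v_1 < v_2 < v_3 and write every simplex with vertices in increasing order. Then dim K = 2 and the simplices of K are:

  0-simplices (4): [v_0], [v_1], [v_2], [v_3]
  1-simplices (6): [v_0,v_1], [v_0,v_2], [v_0,v_3], [v_1,v_2], [v_1,v_3], [v_2,v_3]
  2-simplices (4): [v_0,v_1,v_2], [v_0,v_1,v_3], [v_0,v_2,v_3], [v_1,v_2,v_3]

giving chain groups C_0 ≅ Z^4, C_1 ≅ Z^6, C_2 ≅ Z^4.

Boundary ∂_1: C_1 → C_0 sends each edge [p,q] (with p < q) to q − p.
The 4×6 boundary matrix has rank 3 and Smith normal form diag(1,1,1).

The boundary map ∂_2: C_2 → C_1 sends each 2-simplex [p,q,r] to [q,r] − [p,r] + [p,q]. For instance
  ∂[v_0,v_2,v_3] = [v_2,v_3] − [v_0,v_3] + [v_0,v_2],
  ∂[v_0,v_1,v_2] = [v_1,v_2] − [v_0,v_2] + [v_0,v_1].
This gives a 6×4 integer matrix of rank 3; reducing to Smith normal form yields diagonal entries (1,1,1).

Reading off H_k = ker ∂_k / im ∂_{k+1}:

  H_2: rank ker ∂_2 − rank ∂_3 = (4 − 3) − 0 = 1, and there is no ∂_3, so H_2 = Z.

(K is a triangulation of the 2-sphere S^2.)

H_2 = Z.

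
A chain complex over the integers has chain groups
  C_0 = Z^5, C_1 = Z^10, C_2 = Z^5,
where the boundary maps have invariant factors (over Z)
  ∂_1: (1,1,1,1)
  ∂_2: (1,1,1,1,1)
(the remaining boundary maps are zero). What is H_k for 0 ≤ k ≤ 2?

H_0: b_0 = 5 − 0 − 4 = 1; torsion from ∂_1 factors > 1: none. So H_0 = Z.
H_1: b_1 = 10 − 4 − 5 = 1; torsion from ∂_2 factors > 1: none. So H_1 = Z.
H_2: b_2 = 5 − 5 − 0 = 0; torsion from ∂_3 factors > 1: none. So H_2 = 0.

H_0 = Z,  H_1 = Z,  H_2 = 0.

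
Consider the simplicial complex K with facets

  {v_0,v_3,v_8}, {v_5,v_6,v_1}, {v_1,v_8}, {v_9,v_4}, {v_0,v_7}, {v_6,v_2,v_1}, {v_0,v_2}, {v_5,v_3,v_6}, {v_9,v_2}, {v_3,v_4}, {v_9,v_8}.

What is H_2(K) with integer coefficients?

K has 10 vertices, 17 edges, 4 triangles.
rank ∂_2 = 4, rank ∂_3 = 0 ⇒ b_2 = 4 − 4 − 0 = 0. So H_2 ≅ 0.

H_2 ≅ 0.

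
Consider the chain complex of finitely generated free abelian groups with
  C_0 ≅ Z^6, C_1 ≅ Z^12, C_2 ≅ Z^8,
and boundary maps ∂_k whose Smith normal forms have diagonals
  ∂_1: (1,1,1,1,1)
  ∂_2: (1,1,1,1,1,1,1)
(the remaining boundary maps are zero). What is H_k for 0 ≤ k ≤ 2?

H_0: b_0 = 6 − 0 − 5 = 1; torsion from ∂_1 factors > 1: none. So H_0 = Z.
H_1: b_1 = 12 − 5 − 7 = 0; torsion from ∂_2 factors > 1: none. So H_1 = 0.
H_2: b_2 = 8 − 7 − 0 = 1; torsion from ∂_3 factors > 1: none. So H_2 = Z.

H_0 = Z,  H_1 = 0,  H_2 = Z.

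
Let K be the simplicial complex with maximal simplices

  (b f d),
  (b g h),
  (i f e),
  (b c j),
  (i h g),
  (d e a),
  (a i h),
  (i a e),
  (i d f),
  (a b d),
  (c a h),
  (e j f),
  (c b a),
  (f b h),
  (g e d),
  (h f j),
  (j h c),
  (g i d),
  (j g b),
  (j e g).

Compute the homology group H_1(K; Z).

H_1 ≅ Z ⊕ Z/2.

Take the total order a < b < c < d < e < f < g < h < i < j on the vertex set. Then K (dimension 2) consists of the simplices:

  0-simplices (10): a, b, c, d, e, f, g, h, i, j
  1-simplices (30): ab, ac, ad, ae, ah, ai, bc, bd, bf, bg, bh, bj, ch, cj, de, df, dg, di, ef, eg, ei, ej, fh, fi, fj, gh, gi, gj, hi, hj
  2-simplices (20): abc, abd, ach, ade, aei, ahi, bcj, bdf, bfh, bgh, bgj, chj, deg, dfi, dgi, efi, efj, egj, fhj, ghi

Hence C_0 ≅ Z^10, C_1 ≅ Z^30, C_2 ≅ Z^20.

The boundary map ∂_1: C_1 → C_0 is given by ∂[p,q] = [q] − [p]. For instance
  ∂gj = j − g.
The 10×30 boundary matrix has rank 9 and Smith normal form diag(1,1,1,1,1,1,1,1,1).

The boundary map ∂_2: C_2 → C_1 sends each 2-simplex [p,q,r] to [q,r] − [p,r] + [p,q]. For instance
  ∂efi = fi − ei + ef,
  ∂bdf = df − bf + bd.
The resulting 30×20 matrix has rank 20, and its Smith normal form has invariant factors (1,1,1,1,1,1,1,1,1,1,1,1,1,1,1,1,1,1,1,2).

Now H_k = ker ∂_k / im ∂_{k+1}, so:

  H_1: rank ker ∂_1 − rank ∂_2 = (30 − 9) − 20 = 1, and ∂_2 has invariant factor 2 > 1, so H_1 = Z ⊕ Z/2.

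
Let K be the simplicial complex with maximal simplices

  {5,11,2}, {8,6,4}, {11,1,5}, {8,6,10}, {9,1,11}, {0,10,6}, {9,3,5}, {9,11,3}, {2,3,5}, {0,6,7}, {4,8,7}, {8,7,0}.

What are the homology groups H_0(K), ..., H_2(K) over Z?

Take the total order 0 < 1 < 2 < 3 < 4 < 5 < 6 < 7 < 8 < 9 < 10 < 11 on the vertex set. Then K (dimension 2) consists of the simplices:

  0-simplices (12): [0], [1], [2], [3], [4], [5], [6], [7], [8], [9], [10], [11]
  1-simplices (24): (24 of them)
  2-simplices (12): [0,6,7], [0,6,10], [0,7,8], [1,5,11], [1,9,11], [2,3,5], [2,5,11], [3,5,9], [3,9,11], [4,6,8], [4,7,8], [6,8,10]

so the chain groups are C_0 ≅ Z^12, C_1 ≅ Z^24, C_2 ≅ Z^12.

The boundary map ∂_1: C_1 → C_0 is given by ∂[p,q] = [q] − [p]. For instance
  ∂[8,10] = [10] − [8].
The 12×24 boundary matrix has rank 10 and Smith normal form diag(1,1,1,1,1,1,1,1,1,1).

∂_2: C_2 → C_1 sends each 2-simplex [p,q,r] to [q,r] − [p,r] + [p,q]. For instance
  ∂[2,3,5] = [3,5] − [2,5] + [2,3],
  ∂[1,9,11] = [9,11] − [1,11] + [1,9].
This gives a 24×12 integer matrix of rank 12; reducing to Smith normal form yields diagonal entries (1,1,1,1,1,1,1,1,1,1,1,1).

Computing H_k = (kernel of ∂_k) / (image of ∂_{k+1}):

  H_0: rank C_0 − rank ∂_1 = 12 − 10 = 2, and the invariant factors of ∂_1 are all 1, so H_0 = Z^2.
  H_1: rank ker ∂_1 − rank ∂_2 = (24 − 10) − 12 = 2, and the invariant factors of ∂_2 are all 1, so H_1 = Z^2.
  H_2: rank ker ∂_2 − rank ∂_3 = (12 − 12) − 0 = 0, and there is no ∂_3, so H_2 = 0.

As a check, the Euler characteristic is 12 − 24 + 12 = 0, which agrees with 2 − 2 + 0 = 0.

H_0 = Z^2,  H_1 = Z^2,  H_2 = 0.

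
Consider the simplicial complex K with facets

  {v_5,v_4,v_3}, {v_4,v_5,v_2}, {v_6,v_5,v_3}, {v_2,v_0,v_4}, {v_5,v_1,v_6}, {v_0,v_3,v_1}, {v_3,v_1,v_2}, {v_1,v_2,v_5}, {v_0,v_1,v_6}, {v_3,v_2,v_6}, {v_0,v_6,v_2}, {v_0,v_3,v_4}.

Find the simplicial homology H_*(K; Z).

H_0 = Z,  H_1 = Z/2Z,  H_2 = 0.

K has 7 vertices, 18 edges, 12 triangles.
rank ∂_0 = 0, rank ∂_1 = 6 ⇒ b_0 = 7 − 0 − 6 = 1; all invariant factors of ∂_1 are 1 so no torsion. So H_0 = Z.
rank ∂_1 = 6, rank ∂_2 = 12 ⇒ b_1 = 18 − 6 − 12 = 0; ∂_2 has invariant factor(s) [2] giving torsion. So H_1 = Z/2Z.
rank ∂_2 = 12, rank ∂_3 = 0 ⇒ b_2 = 12 − 12 − 0 = 0. So H_2 = 0.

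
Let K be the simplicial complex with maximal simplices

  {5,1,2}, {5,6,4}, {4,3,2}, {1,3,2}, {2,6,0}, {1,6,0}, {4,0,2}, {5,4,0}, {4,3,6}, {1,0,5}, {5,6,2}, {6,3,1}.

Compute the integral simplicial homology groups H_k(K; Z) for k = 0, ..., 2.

Order the vertices as 0 < 1 < 2 < 3 < 4 < 5 < 6. Listing each simplex with vertices in this order, K has dimension 2 with simplices:

  0-simplices (7): [0], [1], [2], [3], [4], [5], [6]
  1-simplices (18): [0,1], [0,2], [0,4], [0,5], [0,6], [1,2], [1,3], [1,5], [1,6], [2,3], [2,4], [2,5], [2,6], [3,4], [3,6], [4,5], [4,6], [5,6]
  2-simplices (12): [0,1,5], [0,1,6], [0,2,4], [0,2,6], [0,4,5], [1,2,3], [1,2,5], [1,3,6], [2,3,4], [2,5,6], [3,4,6], [4,5,6]

giving chain groups C_0 ≅ Z^7, C_1 ≅ Z^18, C_2 ≅ Z^12.

Boundary ∂_1: C_1 → C_0 sends each edge [p,q] (with p < q) to q − p.
The 7×18 boundary matrix has rank 6 and Smith normal form diag(1,1,1,1,1,1).

∂_2: C_2 → C_1 maps a triangle to the signed sum of its edges. For instance
  ∂[2,5,6] = [5,6] − [2,6] + [2,5],
  ∂[0,1,6] = [1,6] − [0,6] + [0,1].
This gives a 18×12 integer matrix of rank 12; reducing to Smith normal form yields diagonal entries (1,1,1,1,1,1,1,1,1,1,1,2).

From H_k ≅ ker(∂_k) / im(∂_{k+1}) we obtain:

  H_0: rank C_0 − rank ∂_1 = 7 − 6 = 1, and the invariant factors of ∂_1 are all 1, so H_0 ≅ Z.
  H_1: rank ker ∂_1 − rank ∂_2 = (18 − 6) − 12 = 0, and ∂_2 has invariant factor 2 > 1, so H_1 ≅ Z_2.
  H_2: rank ker ∂_2 − rank ∂_3 = (12 − 12) − 0 = 0, and there is no ∂_3, so H_2 ≅ 0.

As a check, the Euler characteristic is 7 − 18 + 12 = 1, which agrees with 1 − 0 + 0 = 1.

H_0 ≅ Z,  H_1 ≅ Z_2,  H_2 = 0.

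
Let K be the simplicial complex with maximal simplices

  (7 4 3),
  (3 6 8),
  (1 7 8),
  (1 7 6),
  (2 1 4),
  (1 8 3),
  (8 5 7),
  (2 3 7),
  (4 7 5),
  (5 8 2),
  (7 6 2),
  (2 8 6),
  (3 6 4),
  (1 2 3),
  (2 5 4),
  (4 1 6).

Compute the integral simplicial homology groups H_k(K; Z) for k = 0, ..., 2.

H_0 ≅ Z,  H_1 ≅ Z^2,  H_2 ≅ Z.

We work with the vertex ordering 1 < 2 < 3 < 4 < 5 < 6 < 7 < 8. The simplices of K, each written with vertices in increasing order, are:

  0-simplices (8): [1], [2], [3], [4], [5], [6], [7], [8]
  1-simplices (24): (24 of them)
  2-simplices (16): [1,2,3], [1,2,4], [1,3,8], [1,4,6], [1,6,7], [1,7,8], [2,3,7], [2,4,5], [2,5,8], [2,6,7], [2,6,8], [3,4,6], [3,4,7], [3,6,8], [4,5,7], [5,7,8]

Hence C_0 ≅ Z^8, C_1 ≅ Z^24, C_2 ≅ Z^16.

∂_1: C_1 → C_0 maps an edge to its endpoints' difference, ∂[p,q] = q − p.
This gives a 8×24 integer matrix of rank 7; reducing to Smith normal form yields diagonal entries (1,1,1,1,1,1,1).

∂_2: C_2 → C_1 acts by ∂[p,q,r] = [q,r] − [p,r] + [p,q]. For instance
  ∂[2,6,8] = [6,8] − [2,8] + [2,6],
  ∂[1,6,7] = [6,7] − [1,7] + [1,6].
The resulting 24×16 matrix has rank 15, and its Smith normal form has invariant factors (1,1,1,1,1,1,1,1,1,1,1,1,1,1,1).

From H_k ≅ ker(∂_k) / im(∂_{k+1}) we obtain:

  H_0: rank C_0 − rank ∂_1 = 8 − 7 = 1, and the invariant factors of ∂_1 are all 1, so H_0 ≅ Z.
  H_1: rank ker ∂_1 − rank ∂_2 = (24 − 7) − 15 = 2, and the invariant factors of ∂_2 are all 1, so H_1 ≅ Z^2.
  H_2: rank ker ∂_2 − rank ∂_3 = (16 − 15) − 0 = 1, and there is no ∂_3, so H_2 ≅ Z.

As a check, the Euler characteristic is 8 − 24 + 16 = 0, which agrees with 1 − 2 + 1 = 0.
(K is a triangulation of the torus T^2.)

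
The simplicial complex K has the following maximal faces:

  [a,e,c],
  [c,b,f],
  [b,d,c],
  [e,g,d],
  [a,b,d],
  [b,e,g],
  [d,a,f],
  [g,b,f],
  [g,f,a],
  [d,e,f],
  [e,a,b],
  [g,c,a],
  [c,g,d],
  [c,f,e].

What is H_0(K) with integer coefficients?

H_0 ≅ Z.

Take the total order a < b < c < d < e < f < g on the vertex set. Then K (dimension 2) consists of the simplices:

  0-simplices (7): a, b, c, d, e, f, g
  1-simplices (21): ab, ac, ad, ae, af, ag, bc, bd, be, bf, bg, cd, ce, cf, cg, de, df, dg, ef, eg, fg
  2-simplices (14): abd, abe, ace, acg, adf, afg, bcd, bcf, beg, bfg, cdg, cef, def, deg

so the chain groups are C_0 ≅ Z^7, C_1 ≅ Z^21, C_2 ≅ Z^14.

∂_1: C_1 → C_0 maps an edge to its endpoints' difference, ∂[p,q] = q − p. For instance
  ∂be = e − b.
This gives a 7×21 integer matrix of rank 6; reducing to Smith normal form yields diagonal entries (1,1,1,1,1,1).

∂_2: C_2 → C_1 maps a triangle to the signed sum of its edges. For instance
  ∂beg = eg − bg + be,
  ∂ace = ce − ae + ac.
The 21×14 boundary matrix has rank 13 and Smith normal form diag(1,1,1,1,1,1,1,1,1,1,1,1,1).

Reading off H_k = ker ∂_k / im ∂_{k+1}:

  H_0: rank C_0 − rank ∂_1 = 7 − 6 = 1, and the invariant factors of ∂_1 are all 1, so H_0 = Z.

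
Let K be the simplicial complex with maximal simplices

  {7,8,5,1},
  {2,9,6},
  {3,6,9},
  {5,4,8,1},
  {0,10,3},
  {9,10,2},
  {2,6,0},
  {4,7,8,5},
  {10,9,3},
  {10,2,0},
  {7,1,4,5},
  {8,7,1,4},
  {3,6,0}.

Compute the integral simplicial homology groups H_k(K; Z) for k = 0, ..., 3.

K has 11 vertices, 22 edges, 18 triangles, 5 3-simplices.
rank ∂_0 = 0, rank ∂_1 = 9 ⇒ b_0 = 11 − 0 − 9 = 2; all invariant factors of ∂_1 are 1 so no torsion. So H_0 ≅ Z^2.
rank ∂_1 = 9, rank ∂_2 = 13 ⇒ b_1 = 22 − 9 − 13 = 0; all invariant factors of ∂_2 are 1 so no torsion. So H_1 ≅ 0.
rank ∂_2 = 13, rank ∂_3 = 4 ⇒ b_2 = 18 − 13 − 4 = 1; all invariant factors of ∂_3 are 1 so no torsion. So H_2 ≅ Z.
rank ∂_3 = 4, rank ∂_4 = 0 ⇒ b_3 = 5 − 4 − 0 = 1. So H_3 ≅ Z.

H_0 = Z^2,  H_1 = 0,  H_2 = Z,  H_3 = Z.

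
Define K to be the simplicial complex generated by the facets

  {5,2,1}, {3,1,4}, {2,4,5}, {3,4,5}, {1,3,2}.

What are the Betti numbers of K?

b_0 = 1, b_1 = 1, b_2 = 0.

Fix the vertex order 1 < 2 < 3 < 4 < 5 and write every simplex with vertices in increasing order. Then dim K = 2 and the simplices of K are:

  0-simplices (5): [1], [2], [3], [4], [5]
  1-simplices (10): [1,2], [1,3], [1,4], [1,5], [2,3], [2,4], [2,5], [3,4], [3,5], [4,5]
  2-simplices (5): [1,2,3], [1,2,5], [1,3,4], [2,4,5], [3,4,5]

so the chain groups are C_0 ≅ Z^5, C_1 ≅ Z^10, C_2 ≅ Z^5.

∂_1: C_1 → C_0 maps an edge to its endpoints' difference, ∂[p,q] = q − p.
The 5×10 boundary matrix has rank 4 and Smith normal form diag(1,1,1,1).

∂_2: C_2 → C_1 sends each 2-simplex [p,q,r] to [q,r] − [p,r] + [p,q]. For instance
  ∂[1,3,4] = [3,4] − [1,4] + [1,3],
  ∂[2,4,5] = [4,5] − [2,5] + [2,4].
As a 10×5 matrix over Z this has rank 5, with invariant factors (1,1,1,1,1).

Computing H_k = (kernel of ∂_k) / (image of ∂_{k+1}):

  H_0: rank C_0 − rank ∂_1 = 5 − 4 = 1, and the invariant factors of ∂_1 are all 1, so H_0 = Z.
  H_1: rank ker ∂_1 − rank ∂_2 = (10 − 4) − 5 = 1, and the invariant factors of ∂_2 are all 1, so H_1 = Z.
  H_2: rank ker ∂_2 − rank ∂_3 = (5 − 5) − 0 = 0, and there is no ∂_3, so H_2 = 0.

(K is a triangulation of the Möbius band.)

Hence the Betti numbers are b_0 = 1, b_1 = 1, b_2 = 0.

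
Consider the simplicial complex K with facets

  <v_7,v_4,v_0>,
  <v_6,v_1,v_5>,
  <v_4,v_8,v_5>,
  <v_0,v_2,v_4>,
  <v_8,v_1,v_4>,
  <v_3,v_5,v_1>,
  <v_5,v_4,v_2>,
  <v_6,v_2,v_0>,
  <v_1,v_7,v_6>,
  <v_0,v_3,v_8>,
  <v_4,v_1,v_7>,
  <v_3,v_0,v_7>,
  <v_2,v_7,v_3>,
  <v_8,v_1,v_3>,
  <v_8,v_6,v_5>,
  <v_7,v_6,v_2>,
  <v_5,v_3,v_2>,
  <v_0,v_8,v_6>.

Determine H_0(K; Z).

We work with the vertex ordering v_0 < v_1 < v_2 < v_3 < v_4 < v_5 < v_6 < v_7 < v_8. The simplices of K, each written with vertices in increasing order, are:

  0-simplices (9): [v_0], [v_1], [v_2], [v_3], [v_4], [v_5], [v_6], [v_7], [v_8]
  1-simplices (27): (27 of them)
  2-simplices (18): (18 of them)

giving chain groups C_0 ≅ Z^9, C_1 ≅ Z^27, C_2 ≅ Z^18.

The boundary map ∂_1: C_1 → C_0 is given by ∂[p,q] = [q] − [p].
This gives a 9×27 integer matrix of rank 8; reducing to Smith normal form yields diagonal entries (1,1,1,1,1,1,1,1).

Boundary ∂_2: C_2 → C_1 sends each 2-simplex [p,q,r] to [q,r] − [p,r] + [p,q]. For instance
  ∂[v_0,v_6,v_8] = [v_6,v_8] − [v_0,v_8] + [v_0,v_6],
  ∂[v_0,v_3,v_8] = [v_3,v_8] − [v_0,v_8] + [v_0,v_3].
This gives a 27×18 integer matrix of rank 18; reducing to Smith normal form yields diagonal entries (1,1,1,1,1,1,1,1,1,1,1,1,1,1,1,1,1,2).

Computing H_k = (kernel of ∂_k) / (image of ∂_{k+1}):

  H_0: rank C_0 − rank ∂_1 = 9 − 8 = 1, and the invariant factors of ∂_1 are all 1, so H_0 = Z.

H_0 ≅ Z.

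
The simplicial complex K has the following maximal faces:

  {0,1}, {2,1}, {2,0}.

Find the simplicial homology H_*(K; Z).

Fix the vertex order 0 < 1 < 2 and write every simplex with vertices in increasing order. Then dim K = 1 and the simplices of K are:

  0-simplices (3): [0], [1], [2]
  1-simplices (3): [0,1], [0,2], [1,2]

giving chain groups C_0 ≅ Z^3, C_1 ≅ Z^3.

The boundary map ∂_1: C_1 → C_0 maps an edge to its endpoints' difference, ∂[p,q] = q − p.
The resulting 3×3 matrix has rank 2, and its Smith normal form has invariant factors (1,1).

From H_k ≅ ker(∂_k) / im(∂_{k+1}) we obtain:

  H_0: rank C_0 − rank ∂_1 = 3 − 2 = 1, and the invariant factors of ∂_1 are all 1, so H_0 = Z.
  H_1: rank ker ∂_1 − rank ∂_2 = (3 − 2) − 0 = 1, and there is no ∂_2, so H_1 = Z.

As a check, the Euler characteristic is 3 − 3 = 0, which agrees with 1 − 1 = 0.

H_0 ≅ Z,  H_1 ≅ Z.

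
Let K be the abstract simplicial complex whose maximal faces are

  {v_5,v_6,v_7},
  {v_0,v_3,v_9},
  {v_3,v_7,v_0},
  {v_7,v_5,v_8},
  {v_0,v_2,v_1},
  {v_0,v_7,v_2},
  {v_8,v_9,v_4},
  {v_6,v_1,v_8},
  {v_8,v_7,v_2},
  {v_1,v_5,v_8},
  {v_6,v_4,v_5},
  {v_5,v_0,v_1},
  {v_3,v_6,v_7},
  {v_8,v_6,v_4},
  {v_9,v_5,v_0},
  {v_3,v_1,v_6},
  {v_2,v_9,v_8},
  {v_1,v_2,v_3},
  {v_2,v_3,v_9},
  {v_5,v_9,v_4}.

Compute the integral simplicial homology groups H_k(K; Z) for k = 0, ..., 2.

H_0 = Z,  H_1 = Z ⊕ Z/2Z,  H_2 = 0.

Order the vertices as v_0 < v_1 < v_2 < v_3 < v_4 < v_5 < v_6 < v_7 < v_8 < v_9. Listing each simplex with vertices in this order, K has dimension 2 with simplices:

  0-simplices (10): [v_0], [v_1], [v_2], [v_3], [v_4], [v_5], [v_6], [v_7], [v_8], [v_9]
  1-simplices (30): (30 of them)
  2-simplices (20): (20 of them)

so the chain groups are C_0 ≅ Z^10, C_1 ≅ Z^30, C_2 ≅ Z^20.

∂_1: C_1 → C_0 is given by ∂[p,q] = [q] − [p]. For instance
  ∂[v_1,v_6] = [v_6] − [v_1].
The 10×30 boundary matrix has rank 9 and Smith normal form diag(1,1,1,1,1,1,1,1,1).

Boundary ∂_2: C_2 → C_1 maps a triangle to the signed sum of its edges. For instance
  ∂[v_0,v_3,v_9] = [v_3,v_9] − [v_0,v_9] + [v_0,v_3],
  ∂[v_2,v_8,v_9] = [v_8,v_9] − [v_2,v_9] + [v_2,v_8].
The resulting 30×20 matrix has rank 20, and its Smith normal form has invariant factors (1,1,1,1,1,1,1,1,1,1,1,1,1,1,1,1,1,1,1,2).

Computing H_k = (kernel of ∂_k) / (image of ∂_{k+1}):

  H_0: rank C_0 − rank ∂_1 = 10 − 9 = 1, and the invariant factors of ∂_1 are all 1, so H_0 ≅ Z.
  H_1: rank ker ∂_1 − rank ∂_2 = (30 − 9) − 20 = 1, and ∂_2 has invariant factor 2 > 1, so H_1 ≅ Z ⊕ Z/2Z.
  H_2: rank ker ∂_2 − rank ∂_3 = (20 − 20) − 0 = 0, and there is no ∂_3, so H_2 ≅ 0.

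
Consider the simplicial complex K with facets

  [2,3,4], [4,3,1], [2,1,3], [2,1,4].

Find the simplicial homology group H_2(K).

Order the vertices as 1 < 2 < 3 < 4. Listing each simplex with vertices in this order, K has dimension 2 with simplices:

  0-simplices (4): [1], [2], [3], [4]
  1-simplices (6): [1,2], [1,3], [1,4], [2,3], [2,4], [3,4]
  2-simplices (4): [1,2,3], [1,2,4], [1,3,4], [2,3,4]

giving chain groups C_0 ≅ Z^4, C_1 ≅ Z^6, C_2 ≅ Z^4.

The boundary map ∂_1: C_1 → C_0 sends each edge [p,q] (with p < q) to q − p. For instance
  ∂[3,4] = [4] − [3].
The 4×6 boundary matrix has rank 3 and Smith normal form diag(1,1,1).

∂_2: C_2 → C_1 sends each 2-simplex [p,q,r] to [q,r] − [p,r] + [p,q]. For instance
  ∂[2,3,4] = [3,4] − [2,4] + [2,3],
  ∂[1,2,3] = [2,3] − [1,3] + [1,2].
As a 6×4 matrix over Z this has rank 3, with invariant factors (1,1,1).

Reading off H_k = ker ∂_k / im ∂_{k+1}:

  H_2: rank ker ∂_2 − rank ∂_3 = (4 − 3) − 0 = 1, and there is no ∂_3, so H_2 ≅ Z.

(K is a triangulation of the 2-sphere S^2.)

H_2 = Z.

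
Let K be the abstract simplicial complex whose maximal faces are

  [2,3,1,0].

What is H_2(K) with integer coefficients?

H_2 ≅ 0.

Take the total order 0 < 1 < 2 < 3 on the vertex set. Then K (dimension 3) consists of the simplices:

  0-simplices (4): [0], [1], [2], [3]
  1-simplices (6): [0,1], [0,2], [0,3], [1,2], [1,3], [2,3]
  2-simplices (4): [0,1,2], [0,1,3], [0,2,3], [1,2,3]
  3-simplices (1): [0,1,2,3]

giving chain groups C_0 ≅ Z^4, C_1 ≅ Z^6, C_2 ≅ Z^4, C_3 ≅ Z^1.

The boundary map ∂_1: C_1 → C_0 sends each edge [p,q] (with p < q) to q − p. For instance
  ∂[1,2] = [2] − [1].
The resulting 4×6 matrix has rank 3, and its Smith normal form has invariant factors (1,1,1).

∂_2: C_2 → C_1 maps a triangle to the signed sum of its edges. For instance
  ∂[1,2,3] = [2,3] − [1,3] + [1,2],
  ∂[0,1,3] = [1,3] − [0,3] + [0,1].
The resulting 6×4 matrix has rank 3, and its Smith normal form has invariant factors (1,1,1).

Boundary ∂_3: C_3 → C_2 sends each 3-simplex σ to the alternating sum Σ_i (−1)^i (σ with its i-th vertex removed). For instance
  ∂[0,1,2,3] = [1,2,3] − [0,2,3] + [0,1,3] − [0,1,2].
As a 4×1 matrix over Z this has rank 1, with invariant factors (1).

From H_k ≅ ker(∂_k) / im(∂_{k+1}) we obtain:

  H_2: rank ker ∂_2 − rank ∂_3 = (4 − 3) − 1 = 0, and the invariant factors of ∂_3 are all 1, so H_2 ≅ 0.

(K is a triangulation of the 3-simplex.)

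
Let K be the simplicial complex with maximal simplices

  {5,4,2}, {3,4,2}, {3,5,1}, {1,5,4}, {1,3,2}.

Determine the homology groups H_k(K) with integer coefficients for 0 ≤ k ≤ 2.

H_0 ≅ Z,  H_1 ≅ Z,  H_2 = 0.

Take the total order 1 < 2 < 3 < 4 < 5 on the vertex set. Then K (dimension 2) consists of the simplices:

  0-simplices (5): [1], [2], [3], [4], [5]
  1-simplices (10): [1,2], [1,3], [1,4], [1,5], [2,3], [2,4], [2,5], [3,4], [3,5], [4,5]
  2-simplices (5): [1,2,3], [1,3,5], [1,4,5], [2,3,4], [2,4,5]

Hence C_0 ≅ Z^5, C_1 ≅ Z^10, C_2 ≅ Z^5.

∂_1: C_1 → C_0 is given by ∂[p,q] = [q] − [p]. For instance
  ∂[2,3] = [3] − [2].
The resulting 5×10 matrix has rank 4, and its Smith normal form has invariant factors (1,1,1,1).

Boundary ∂_2: C_2 → C_1 maps a triangle to the signed sum of its edges. For instance
  ∂[1,3,5] = [3,5] − [1,5] + [1,3],
  ∂[1,4,5] = [4,5] − [1,5] + [1,4].
As a 10×5 matrix over Z this has rank 5, with invariant factors (1,1,1,1,1).

Now H_k = ker ∂_k / im ∂_{k+1}, so:

  H_0: rank C_0 − rank ∂_1 = 5 − 4 = 1, and the invariant factors of ∂_1 are all 1, so H_0 ≅ Z.
  H_1: rank ker ∂_1 − rank ∂_2 = (10 − 4) − 5 = 1, and the invariant factors of ∂_2 are all 1, so H_1 ≅ Z.
  H_2: rank ker ∂_2 − rank ∂_3 = (5 − 5) − 0 = 0, and there is no ∂_3, so H_2 ≅ 0.

As a check, the Euler characteristic is 5 − 10 + 5 = 0, which agrees with 1 − 1 + 0 = 0.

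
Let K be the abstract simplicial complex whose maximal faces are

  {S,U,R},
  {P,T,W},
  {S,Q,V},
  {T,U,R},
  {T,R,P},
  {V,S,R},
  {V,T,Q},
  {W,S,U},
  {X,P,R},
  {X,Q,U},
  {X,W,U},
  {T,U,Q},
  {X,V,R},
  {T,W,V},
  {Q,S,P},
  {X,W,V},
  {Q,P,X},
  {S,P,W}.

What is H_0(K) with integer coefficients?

H_0 ≅ Z.

We work with the vertex ordering P < Q < R < S < T < U < V < W < X. The simplices of K, each written with vertices in increasing order, are:

  0-simplices (9): P, Q, R, S, T, U, V, W, X
  1-simplices (27): PQ, PR, PS, PT, PW, PX, QS, QT, QU, QV, QX, RS, RT, RU, RV, RX, SU, SV, SW, TU, TV, TW, UW, UX, VW, VX, WX
  2-simplices (18): PQS, PQX, PRT, PRX, PSW, PTW, QSV, QTU, QTV, QUX, RSU, RSV, RTU, RVX, SUW, TVW, UWX, VWX

giving chain groups C_0 ≅ Z^9, C_1 ≅ Z^27, C_2 ≅ Z^18.

∂_1: C_1 → C_0 is given by ∂[p,q] = [q] − [p]. For instance
  ∂QX = X − Q.
This gives a 9×27 integer matrix of rank 8; reducing to Smith normal form yields diagonal entries (1,1,1,1,1,1,1,1).

Boundary ∂_2: C_2 → C_1 acts by ∂[p,q,r] = [q,r] − [p,r] + [p,q]. For instance
  ∂QSV = SV − QV + QS,
  ∂PSW = SW − PW + PS.
This gives a 27×18 integer matrix of rank 17; reducing to Smith normal form yields diagonal entries (1,1,1,1,1,1,1,1,1,1,1,1,1,1,1,1,1).

Reading off H_k = ker ∂_k / im ∂_{k+1}:

  H_0: rank C_0 − rank ∂_1 = 9 − 8 = 1, and the invariant factors of ∂_1 are all 1, so H_0 = Z.

(K is a triangulation of the torus T^2.)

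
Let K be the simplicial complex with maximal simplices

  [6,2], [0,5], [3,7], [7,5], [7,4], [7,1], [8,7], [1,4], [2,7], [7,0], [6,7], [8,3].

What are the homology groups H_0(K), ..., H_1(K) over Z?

H_0 = Z,  H_1 = Z^4.

We work with the vertex ordering 0 < 1 < 2 < 3 < 4 < 5 < 6 < 7 < 8. The simplices of K, each written with vertices in increasing order, are:

  0-simplices (9): [0], [1], [2], [3], [4], [5], [6], [7], [8]
  1-simplices (12): [0,5], [0,7], [1,4], [1,7], [2,6], [2,7], [3,7], [3,8], [4,7], [5,7], [6,7], [7,8]

so the chain groups are C_0 ≅ Z^9, C_1 ≅ Z^12.

Boundary ∂_1: C_1 → C_0 sends each edge [p,q] (with p < q) to q − p. For instance
  ∂[3,8] = [8] − [3].
As a 9×12 matrix over Z this has rank 8, with invariant factors (1,1,1,1,1,1,1,1).

Computing H_k = (kernel of ∂_k) / (image of ∂_{k+1}):

  H_0: rank C_0 − rank ∂_1 = 9 − 8 = 1, and the invariant factors of ∂_1 are all 1, so H_0 = Z.
  H_1: rank ker ∂_1 − rank ∂_2 = (12 − 8) − 0 = 4, and there is no ∂_2, so H_1 = Z^4.

As a check, the Euler characteristic is 9 − 12 = -3, which agrees with 1 − 4 = -3.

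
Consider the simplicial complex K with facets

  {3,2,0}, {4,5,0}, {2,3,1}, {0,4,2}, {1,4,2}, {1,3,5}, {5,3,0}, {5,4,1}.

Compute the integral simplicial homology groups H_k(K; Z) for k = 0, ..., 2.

Fix the vertex order 0 < 1 < 2 < 3 < 4 < 5 and write every simplex with vertices in increasing order. Then dim K = 2 and the simplices of K are:

  0-simplices (6): [0], [1], [2], [3], [4], [5]
  1-simplices (12): [0,2], [0,3], [0,4], [0,5], [1,2], [1,3], [1,4], [1,5], [2,3], [2,4], [3,5], [4,5]
  2-simplices (8): [0,2,3], [0,2,4], [0,3,5], [0,4,5], [1,2,3], [1,2,4], [1,3,5], [1,4,5]

Hence C_0 ≅ Z^6, C_1 ≅ Z^12, C_2 ≅ Z^8.

The boundary map ∂_1: C_1 → C_0 is given by ∂[p,q] = [q] − [p]. For instance
  ∂[1,5] = [5] − [1].
As a 6×12 matrix over Z this has rank 5, with invariant factors (1,1,1,1,1).

∂_2: C_2 → C_1 sends each 2-simplex [p,q,r] to [q,r] − [p,r] + [p,q]. For instance
  ∂[0,4,5] = [4,5] − [0,5] + [0,4],
  ∂[1,2,4] = [2,4] − [1,4] + [1,2].
As a 12×8 matrix over Z this has rank 7, with invariant factors (1,1,1,1,1,1,1).

From H_k ≅ ker(∂_k) / im(∂_{k+1}) we obtain:

  H_0: rank C_0 − rank ∂_1 = 6 − 5 = 1, and the invariant factors of ∂_1 are all 1, so H_0 ≅ Z.
  H_1: rank ker ∂_1 − rank ∂_2 = (12 − 5) − 7 = 0, and the invariant factors of ∂_2 are all 1, so H_1 ≅ 0.
  H_2: rank ker ∂_2 − rank ∂_3 = (8 − 7) − 0 = 1, and there is no ∂_3, so H_2 ≅ Z.

H_0 ≅ Z,  H_1 = 0,  H_2 ≅ Z.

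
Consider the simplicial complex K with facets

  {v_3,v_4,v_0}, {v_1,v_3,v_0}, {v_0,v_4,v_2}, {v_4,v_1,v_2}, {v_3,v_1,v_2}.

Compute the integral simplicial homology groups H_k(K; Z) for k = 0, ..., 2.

H_0 ≅ Z,  H_1 ≅ Z,  H_2 = 0.

Take the total order v_0 < v_1 < v_2 < v_3 < v_4 on the vertex set. Then K (dimension 2) consists of the simplices:

  0-simplices (5): [v_0], [v_1], [v_2], [v_3], [v_4]
  1-simplices (10): [v_0,v_1], [v_0,v_2], [v_0,v_3], [v_0,v_4], [v_1,v_2], [v_1,v_3], [v_1,v_4], [v_2,v_3], [v_2,v_4], [v_3,v_4]
  2-simplices (5): [v_0,v_1,v_3], [v_0,v_2,v_4], [v_0,v_3,v_4], [v_1,v_2,v_3], [v_1,v_2,v_4]

Hence C_0 ≅ Z^5, C_1 ≅ Z^10, C_2 ≅ Z^5.

∂_1: C_1 → C_0 sends each edge [p,q] (with p < q) to q − p. For instance
  ∂[v_2,v_3] = [v_3] − [v_2].
As a 5×10 matrix over Z this has rank 4, with invariant factors (1,1,1,1).

Boundary ∂_2: C_2 → C_1 maps a triangle to the signed sum of its edges. For instance
  ∂[v_0,v_2,v_4] = [v_2,v_4] − [v_0,v_4] + [v_0,v_2],
  ∂[v_0,v_3,v_4] = [v_3,v_4] − [v_0,v_4] + [v_0,v_3].
This gives a 10×5 integer matrix of rank 5; reducing to Smith normal form yields diagonal entries (1,1,1,1,1).

Now H_k = ker ∂_k / im ∂_{k+1}, so:

  H_0: rank C_0 − rank ∂_1 = 5 − 4 = 1, and the invariant factors of ∂_1 are all 1, so H_0 = Z.
  H_1: rank ker ∂_1 − rank ∂_2 = (10 − 4) − 5 = 1, and the invariant factors of ∂_2 are all 1, so H_1 = Z.
  H_2: rank ker ∂_2 − rank ∂_3 = (5 − 5) − 0 = 0, and there is no ∂_3, so H_2 = 0.

As a check, the Euler characteristic is 5 − 10 + 5 = 0, which agrees with 1 − 1 + 0 = 0.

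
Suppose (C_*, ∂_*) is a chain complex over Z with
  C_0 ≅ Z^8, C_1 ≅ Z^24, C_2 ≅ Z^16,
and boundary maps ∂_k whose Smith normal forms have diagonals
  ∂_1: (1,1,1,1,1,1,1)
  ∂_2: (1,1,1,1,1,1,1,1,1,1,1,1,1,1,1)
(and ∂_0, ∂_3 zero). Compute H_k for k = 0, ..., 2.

H_0 ≅ Z,  H_1 ≅ Z^2,  H_2 ≅ Z.

H_0: b_0 = 8 − 0 − 7 = 1; torsion from ∂_1 factors > 1: none. So H_0 ≅ Z.
H_1: b_1 = 24 − 7 − 15 = 2; torsion from ∂_2 factors > 1: none. So H_1 ≅ Z^2.
H_2: b_2 = 16 − 15 − 0 = 1; torsion from ∂_3 factors > 1: none. So H_2 ≅ Z.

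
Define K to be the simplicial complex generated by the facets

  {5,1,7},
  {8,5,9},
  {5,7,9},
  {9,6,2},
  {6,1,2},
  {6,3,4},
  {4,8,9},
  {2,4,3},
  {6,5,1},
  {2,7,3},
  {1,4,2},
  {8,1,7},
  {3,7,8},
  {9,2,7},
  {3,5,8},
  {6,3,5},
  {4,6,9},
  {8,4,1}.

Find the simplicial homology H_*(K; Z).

Fix the vertex order 1 < 2 < 3 < 4 < 5 < 6 < 7 < 8 < 9 and write every simplex with vertices in increasing order. Then dim K = 2 and the simplices of K are:

  0-simplices (9): [1], [2], [3], [4], [5], [6], [7], [8], [9]
  1-simplices (27): (27 of them)
  2-simplices (18): [1,2,4], [1,2,6], [1,4,8], [1,5,6], [1,5,7], [1,7,8], [2,3,4], [2,3,7], [2,6,9], [2,7,9], [3,4,6], [3,5,6], [3,5,8], [3,7,8], [4,6,9], [4,8,9], [5,7,9], [5,8,9]

so the chain groups are C_0 ≅ Z^9, C_1 ≅ Z^27, C_2 ≅ Z^18.

∂_1: C_1 → C_0 is given by ∂[p,q] = [q] − [p]. For instance
  ∂[8,9] = [9] − [8].
The 9×27 boundary matrix has rank 8 and Smith normal form diag(1,1,1,1,1,1,1,1).

∂_2: C_2 → C_1 acts by ∂[p,q,r] = [q,r] − [p,r] + [p,q]. For instance
  ∂[1,5,6] = [5,6] − [1,6] + [1,5],
  ∂[4,6,9] = [6,9] − [4,9] + [4,6].
This gives a 27×18 integer matrix of rank 18; reducing to Smith normal form yields diagonal entries (1,1,1,1,1,1,1,1,1,1,1,1,1,1,1,1,1,2).

Computing H_k = (kernel of ∂_k) / (image of ∂_{k+1}):

  H_0: rank C_0 − rank ∂_1 = 9 − 8 = 1, and the invariant factors of ∂_1 are all 1, so H_0 ≅ Z.
  H_1: rank ker ∂_1 − rank ∂_2 = (27 − 8) − 18 = 1, and ∂_2 has invariant factor 2 > 1, so H_1 ≅ Z ⊕ Z_2.
  H_2: rank ker ∂_2 − rank ∂_3 = (18 − 18) − 0 = 0, and there is no ∂_3, so H_2 ≅ 0.

As a check, the Euler characteristic is 9 − 27 + 18 = 0, which agrees with 1 − 1 + 0 = 0.

H_0 = Z,  H_1 = Z ⊕ Z_2,  H_2 = 0.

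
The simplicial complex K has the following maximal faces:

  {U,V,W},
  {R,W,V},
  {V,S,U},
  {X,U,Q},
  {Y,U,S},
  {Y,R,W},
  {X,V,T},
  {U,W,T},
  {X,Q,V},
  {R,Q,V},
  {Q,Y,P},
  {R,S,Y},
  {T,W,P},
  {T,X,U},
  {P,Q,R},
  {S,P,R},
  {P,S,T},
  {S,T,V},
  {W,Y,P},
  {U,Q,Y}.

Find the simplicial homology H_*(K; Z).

H_0 = Z,  H_1 = Z × Z/2,  H_2 = 0.

K has 10 vertices, 30 edges, 20 triangles.
rank ∂_0 = 0, rank ∂_1 = 9 ⇒ b_0 = 10 − 0 − 9 = 1; all invariant factors of ∂_1 are 1 so no torsion. So H_0 ≅ Z.
rank ∂_1 = 9, rank ∂_2 = 20 ⇒ b_1 = 30 − 9 − 20 = 1; ∂_2 has invariant factor(s) [2] giving torsion. So H_1 ≅ Z × Z/2.
rank ∂_2 = 20, rank ∂_3 = 0 ⇒ b_2 = 20 − 20 − 0 = 0. So H_2 ≅ 0.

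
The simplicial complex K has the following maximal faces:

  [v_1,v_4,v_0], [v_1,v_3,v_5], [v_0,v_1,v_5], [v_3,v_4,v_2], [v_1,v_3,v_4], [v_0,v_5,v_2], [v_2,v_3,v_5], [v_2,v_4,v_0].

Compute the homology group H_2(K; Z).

Take the total order v_0 < v_1 < v_2 < v_3 < v_4 < v_5 on the vertex set. Then K (dimension 2) consists of the simplices:

  0-simplices (6): [v_0], [v_1], [v_2], [v_3], [v_4], [v_5]
  1-simplices (12): [v_0,v_1], [v_0,v_2], [v_0,v_4], [v_0,v_5], [v_1,v_3], [v_1,v_4], [v_1,v_5], [v_2,v_3], [v_2,v_4], [v_2,v_5], [v_3,v_4], [v_3,v_5]
  2-simplices (8): [v_0,v_1,v_4], [v_0,v_1,v_5], [v_0,v_2,v_4], [v_0,v_2,v_5], [v_1,v_3,v_4], [v_1,v_3,v_5], [v_2,v_3,v_4], [v_2,v_3,v_5]

so the chain groups are C_0 ≅ Z^6, C_1 ≅ Z^12, C_2 ≅ Z^8.

The boundary map ∂_1: C_1 → C_0 is given by ∂[p,q] = [q] − [p].
The 6×12 boundary matrix has rank 5 and Smith normal form diag(1,1,1,1,1).

The boundary map ∂_2: C_2 → C_1 maps a triangle to the signed sum of its edges. For instance
  ∂[v_0,v_1,v_5] = [v_1,v_5] − [v_0,v_5] + [v_0,v_1],
  ∂[v_2,v_3,v_4] = [v_3,v_4] − [v_2,v_4] + [v_2,v_3].
This gives a 12×8 integer matrix of rank 7; reducing to Smith normal form yields diagonal entries (1,1,1,1,1,1,1).

From H_k ≅ ker(∂_k) / im(∂_{k+1}) we obtain:

  H_2: rank ker ∂_2 − rank ∂_3 = (8 − 7) − 0 = 1, and there is no ∂_3, so H_2 = Z.

H_2 = Z.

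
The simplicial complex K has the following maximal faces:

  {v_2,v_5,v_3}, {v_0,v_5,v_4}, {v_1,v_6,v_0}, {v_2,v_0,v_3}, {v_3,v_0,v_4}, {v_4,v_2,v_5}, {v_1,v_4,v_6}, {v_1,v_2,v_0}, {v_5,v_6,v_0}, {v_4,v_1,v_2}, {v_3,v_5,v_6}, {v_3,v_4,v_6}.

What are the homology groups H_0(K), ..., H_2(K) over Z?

K has 7 vertices, 18 edges, 12 triangles.
rank ∂_0 = 0, rank ∂_1 = 6 ⇒ b_0 = 7 − 0 − 6 = 1; all invariant factors of ∂_1 are 1 so no torsion. So H_0 = Z.
rank ∂_1 = 6, rank ∂_2 = 12 ⇒ b_1 = 18 − 6 − 12 = 0; ∂_2 has invariant factor(s) [2] giving torsion. So H_1 = Z/2Z.
rank ∂_2 = 12, rank ∂_3 = 0 ⇒ b_2 = 12 − 12 − 0 = 0. So H_2 = 0.

H_0 ≅ Z,  H_1 ≅ Z/2Z,  H_2 = 0.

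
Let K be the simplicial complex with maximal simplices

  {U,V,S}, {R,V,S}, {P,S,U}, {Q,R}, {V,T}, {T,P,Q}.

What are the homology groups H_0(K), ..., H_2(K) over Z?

H_0 ≅ Z,  H_1 ≅ Z^2,  H_2 = 0.

Take the total order P < Q < R < S < T < U < V on the vertex set. Then K (dimension 2) consists of the simplices:

  0-simplices (7): P, Q, R, S, T, U, V
  1-simplices (12): PQ, PS, PT, PU, QR, QT, RS, RV, SU, SV, TV, UV
  2-simplices (4): PQT, PSU, RSV, SUV

Hence C_0 ≅ Z^7, C_1 ≅ Z^12, C_2 ≅ Z^4.

Boundary ∂_1: C_1 → C_0 maps an edge to its endpoints' difference, ∂[p,q] = q − p. For instance
  ∂PT = T − P.
The resulting 7×12 matrix has rank 6, and its Smith normal form has invariant factors (1,1,1,1,1,1).

∂_2: C_2 → C_1 sends each 2-simplex [p,q,r] to [q,r] − [p,r] + [p,q]. For instance
  ∂SUV = UV − SV + SU,
  ∂PQT = QT − PT + PQ.
This gives a 12×4 integer matrix of rank 4; reducing to Smith normal form yields diagonal entries (1,1,1,1).

From H_k ≅ ker(∂_k) / im(∂_{k+1}) we obtain:

  H_0: rank C_0 − rank ∂_1 = 7 − 6 = 1, and the invariant factors of ∂_1 are all 1, so H_0 ≅ Z.
  H_1: rank ker ∂_1 − rank ∂_2 = (12 − 6) − 4 = 2, and the invariant factors of ∂_2 are all 1, so H_1 ≅ Z^2.
  H_2: rank ker ∂_2 − rank ∂_3 = (4 − 4) − 0 = 0, and there is no ∂_3, so H_2 ≅ 0.

As a check, the Euler characteristic is 7 − 12 + 4 = -1, which agrees with 1 − 2 + 0 = -1.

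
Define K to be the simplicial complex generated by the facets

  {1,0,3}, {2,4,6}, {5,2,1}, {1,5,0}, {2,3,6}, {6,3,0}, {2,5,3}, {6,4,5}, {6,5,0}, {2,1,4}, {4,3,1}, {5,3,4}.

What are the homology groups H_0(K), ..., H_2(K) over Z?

H_0 ≅ Z,  H_1 ≅ Z/2,  H_2 = 0.

Order the vertices as 0 < 1 < 2 < 3 < 4 < 5 < 6. Listing each simplex with vertices in this order, K has dimension 2 with simplices:

  0-simplices (7): [0], [1], [2], [3], [4], [5], [6]
  1-simplices (18): [0,1], [0,3], [0,5], [0,6], [1,2], [1,3], [1,4], [1,5], [2,3], [2,4], [2,5], [2,6], [3,4], [3,5], [3,6], [4,5], [4,6], [5,6]
  2-simplices (12): [0,1,3], [0,1,5], [0,3,6], [0,5,6], [1,2,4], [1,2,5], [1,3,4], [2,3,5], [2,3,6], [2,4,6], [3,4,5], [4,5,6]

so the chain groups are C_0 ≅ Z^7, C_1 ≅ Z^18, C_2 ≅ Z^12.

Boundary ∂_1: C_1 → C_0 maps an edge to its endpoints' difference, ∂[p,q] = q − p.
The 7×18 boundary matrix has rank 6 and Smith normal form diag(1,1,1,1,1,1).

∂_2: C_2 → C_1 maps a triangle to the signed sum of its edges. For instance
  ∂[3,4,5] = [4,5] − [3,5] + [3,4],
  ∂[0,1,3] = [1,3] − [0,3] + [0,1].
The resulting 18×12 matrix has rank 12, and its Smith normal form has invariant factors (1,1,1,1,1,1,1,1,1,1,1,2).

From H_k ≅ ker(∂_k) / im(∂_{k+1}) we obtain:

  H_0: rank C_0 − rank ∂_1 = 7 − 6 = 1, and the invariant factors of ∂_1 are all 1, so H_0 = Z.
  H_1: rank ker ∂_1 − rank ∂_2 = (18 − 6) − 12 = 0, and ∂_2 has invariant factor 2 > 1, so H_1 = Z/2.
  H_2: rank ker ∂_2 − rank ∂_3 = (12 − 12) − 0 = 0, and there is no ∂_3, so H_2 = 0.

(K is a triangulation of the real projective plane RP^2.)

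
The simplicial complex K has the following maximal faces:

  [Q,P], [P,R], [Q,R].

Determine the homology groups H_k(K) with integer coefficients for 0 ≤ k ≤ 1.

H_0 ≅ Z,  H_1 ≅ Z.

Take the total order P < Q < R on the vertex set. Then K (dimension 1) consists of the simplices:

  0-simplices (3): P, Q, R
  1-simplices (3): PQ, PR, QR

Hence C_0 ≅ Z^3, C_1 ≅ Z^3.

The boundary map ∂_1: C_1 → C_0 maps an edge to its endpoints' difference, ∂[p,q] = q − p. For instance
  ∂PQ = Q − P.
The 3×3 boundary matrix has rank 2 and Smith normal form diag(1,1).

From H_k ≅ ker(∂_k) / im(∂_{k+1}) we obtain:

  H_0: rank C_0 − rank ∂_1 = 3 − 2 = 1, and the invariant factors of ∂_1 are all 1, so H_0 ≅ Z.
  H_1: rank ker ∂_1 − rank ∂_2 = (3 − 2) − 0 = 1, and there is no ∂_2, so H_1 ≅ Z.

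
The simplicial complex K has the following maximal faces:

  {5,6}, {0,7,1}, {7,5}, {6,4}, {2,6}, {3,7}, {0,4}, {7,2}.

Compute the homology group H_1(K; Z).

H_1 = Z^2.

Fix the vertex order 0 < 1 < 2 < 3 < 4 < 5 < 6 < 7 and write every simplex with vertices in increasing order. Then dim K = 2 and the simplices of K are:

  0-simplices (8): [0], [1], [2], [3], [4], [5], [6], [7]
  1-simplices (10): [0,1], [0,4], [0,7], [1,7], [2,6], [2,7], [3,7], [4,6], [5,6], [5,7]
  2-simplices (1): [0,1,7]

giving chain groups C_0 ≅ Z^8, C_1 ≅ Z^10, C_2 ≅ Z^1.

Boundary ∂_1: C_1 → C_0 maps an edge to its endpoints' difference, ∂[p,q] = q − p. For instance
  ∂[0,1] = [1] − [0].
The 8×10 boundary matrix has rank 7 and Smith normal form diag(1,1,1,1,1,1,1).

Boundary ∂_2: C_2 → C_1 maps a triangle to the signed sum of its edges. For instance
  ∂[0,1,7] = [1,7] − [0,7] + [0,1].
The 10×1 boundary matrix has rank 1 and Smith normal form diag(1).

Reading off H_k = ker ∂_k / im ∂_{k+1}:

  H_1: rank ker ∂_1 − rank ∂_2 = (10 − 7) − 1 = 2, and the invariant factors of ∂_2 are all 1, so H_1 = Z^2.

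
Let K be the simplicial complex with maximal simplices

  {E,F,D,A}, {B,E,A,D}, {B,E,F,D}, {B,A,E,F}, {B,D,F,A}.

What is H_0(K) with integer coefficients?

K has 5 vertices, 10 edges, 10 triangles, 5 3-simplices.
rank ∂_0 = 0, rank ∂_1 = 4 ⇒ b_0 = 5 − 0 − 4 = 1; all invariant factors of ∂_1 are 1 so no torsion. So H_0 = Z.

H_0 = Z.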